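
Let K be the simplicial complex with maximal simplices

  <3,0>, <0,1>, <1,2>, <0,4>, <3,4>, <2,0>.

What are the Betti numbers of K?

b_0 = 1, b_1 = 2.

We work with the vertex ordering 0 < 1 < 2 < 3 < 4. The simplices of K, each written with vertices in increasing order, are:

  0-simplices (5): [0], [1], [2], [3], [4]
  1-simplices (6): [0,1], [0,2], [0,3], [0,4], [1,2], [3,4]

giving chain groups C_0 ≅ Z^5, C_1 ≅ Z^6.

Boundary ∂_1: C_1 → C_0 sends each edge [p,q] (with p < q) to q − p.
The resulting 5×6 matrix has rank 4, and its Smith normal form has invariant factors (1,1,1,1).

From H_k ≅ ker(∂_k) / im(∂_{k+1}) we obtain:

  H_0: rank C_0 − rank ∂_1 = 5 − 4 = 1, and the invariant factors of ∂_1 are all 1, so H_0 ≅ Z.
  H_1: rank ker ∂_1 − rank ∂_2 = (6 − 4) − 0 = 2, and there is no ∂_2, so H_1 ≅ Z^2.

As a check, the Euler characteristic is 5 − 6 = -1, which agrees with 1 − 2 = -1.
(K is a triangulation of a wedge of 2 circles.)

Hence the Betti numbers are b_0 = 1, b_1 = 2.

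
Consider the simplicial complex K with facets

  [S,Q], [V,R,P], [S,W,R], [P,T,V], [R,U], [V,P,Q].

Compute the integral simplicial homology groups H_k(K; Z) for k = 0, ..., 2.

H_0 ≅ Z,  H_1 ≅ Z,  H_2 = 0.

Order the vertices as P < Q < R < S < T < U < V < W. Listing each simplex with vertices in this order, K has dimension 2 with simplices:

  0-simplices (8): P, Q, R, S, T, U, V, W
  1-simplices (12): PQ, PR, PT, PV, QS, QV, RS, RU, RV, RW, SW, TV
  2-simplices (4): PQV, PRV, PTV, RSW

giving chain groups C_0 ≅ Z^8, C_1 ≅ Z^12, C_2 ≅ Z^4.

Boundary ∂_1: C_1 → C_0 maps an edge to its endpoints' difference, ∂[p,q] = q − p. For instance
  ∂SW = W − S.
The resulting 8×12 matrix has rank 7, and its Smith normal form has invariant factors (1,1,1,1,1,1,1).

The boundary map ∂_2: C_2 → C_1 acts by ∂[p,q,r] = [q,r] − [p,r] + [p,q]. For instance
  ∂PQV = QV − PV + PQ,
  ∂RSW = SW − RW + RS.
This gives a 12×4 integer matrix of rank 4; reducing to Smith normal form yields diagonal entries (1,1,1,1).

Now H_k = ker ∂_k / im ∂_{k+1}, so:

  H_0: rank C_0 − rank ∂_1 = 8 − 7 = 1, and the invariant factors of ∂_1 are all 1, so H_0 = Z.
  H_1: rank ker ∂_1 − rank ∂_2 = (12 − 7) − 4 = 1, and the invariant factors of ∂_2 are all 1, so H_1 = Z.
  H_2: rank ker ∂_2 − rank ∂_3 = (4 − 4) − 0 = 0, and there is no ∂_3, so H_2 = 0.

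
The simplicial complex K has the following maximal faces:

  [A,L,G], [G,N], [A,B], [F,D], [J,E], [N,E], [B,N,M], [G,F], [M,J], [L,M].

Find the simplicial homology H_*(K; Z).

We work with the vertex ordering A < B < D < E < F < G < J < L < M < N. The simplices of K, each written with vertices in increasing order, are:

  0-simplices (10): A, B, D, E, F, G, J, L, M, N
  1-simplices (14): AB, AG, AL, BM, BN, DF, EJ, EN, FG, GL, GN, JM, LM, MN
  2-simplices (2): AGL, BMN

Hence C_0 ≅ Z^10, C_1 ≅ Z^14, C_2 ≅ Z^2.

Boundary ∂_1: C_1 → C_0 maps an edge to its endpoints' difference, ∂[p,q] = q − p. For instance
  ∂FG = G − F.
This gives a 10×14 integer matrix of rank 9; reducing to Smith normal form yields diagonal entries (1,1,1,1,1,1,1,1,1).

The boundary map ∂_2: C_2 → C_1 acts by ∂[p,q,r] = [q,r] − [p,r] + [p,q]. For instance
  ∂AGL = GL − AL + AG,
  ∂BMN = MN − BN + BM.
As a 14×2 matrix over Z this has rank 2, with invariant factors (1,1).

Computing H_k = (kernel of ∂_k) / (image of ∂_{k+1}):

  H_0: rank C_0 − rank ∂_1 = 10 − 9 = 1, and the invariant factors of ∂_1 are all 1, so H_0 ≅ Z.
  H_1: rank ker ∂_1 − rank ∂_2 = (14 − 9) − 2 = 3, and the invariant factors of ∂_2 are all 1, so H_1 ≅ Z^3.
  H_2: rank ker ∂_2 − rank ∂_3 = (2 − 2) − 0 = 0, and there is no ∂_3, so H_2 ≅ 0.

H_0 ≅ Z,  H_1 ≅ Z^3,  H_2 = 0.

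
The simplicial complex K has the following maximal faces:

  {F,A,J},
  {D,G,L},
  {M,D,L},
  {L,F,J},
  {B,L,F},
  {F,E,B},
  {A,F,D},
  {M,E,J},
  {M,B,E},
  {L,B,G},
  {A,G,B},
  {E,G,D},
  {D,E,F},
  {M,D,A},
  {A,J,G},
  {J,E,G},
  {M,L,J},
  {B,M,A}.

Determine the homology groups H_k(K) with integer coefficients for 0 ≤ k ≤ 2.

H_0 ≅ Z,  H_1 ≅ Z^2,  H_2 ≅ Z.

Take the total order A < B < D < E < F < G < J < L < M on the vertex set. Then K (dimension 2) consists of the simplices:

  0-simplices (9): A, B, D, E, F, G, J, L, M
  1-simplices (27): AB, AD, AF, AG, AJ, AM, BE, BF, BG, BL, BM, DE, DF, DG, DL, DM, EF, EG, EJ, EM, FJ, FL, GJ, GL, JL, JM, LM
  2-simplices (18): ABG, ABM, ADF, ADM, AFJ, AGJ, BEF, BEM, BFL, BGL, DEF, DEG, DGL, DLM, EGJ, EJM, FJL, JLM

so the chain groups are C_0 ≅ Z^9, C_1 ≅ Z^27, C_2 ≅ Z^18.

The boundary map ∂_1: C_1 → C_0 maps an edge to its endpoints' difference, ∂[p,q] = q − p.
As a 9×27 matrix over Z this has rank 8, with invariant factors (1,1,1,1,1,1,1,1).

The boundary map ∂_2: C_2 → C_1 maps a triangle to the signed sum of its edges. For instance
  ∂ADF = DF − AF + AD,
  ∂BFL = FL − BL + BF.
The resulting 27×18 matrix has rank 17, and its Smith normal form has invariant factors (1,1,1,1,1,1,1,1,1,1,1,1,1,1,1,1,1).

From H_k ≅ ker(∂_k) / im(∂_{k+1}) we obtain:

  H_0: rank C_0 − rank ∂_1 = 9 − 8 = 1, and the invariant factors of ∂_1 are all 1, so H_0 = Z.
  H_1: rank ker ∂_1 − rank ∂_2 = (27 − 8) − 17 = 2, and the invariant factors of ∂_2 are all 1, so H_1 = Z^2.
  H_2: rank ker ∂_2 − rank ∂_3 = (18 − 17) − 0 = 1, and there is no ∂_3, so H_2 = Z.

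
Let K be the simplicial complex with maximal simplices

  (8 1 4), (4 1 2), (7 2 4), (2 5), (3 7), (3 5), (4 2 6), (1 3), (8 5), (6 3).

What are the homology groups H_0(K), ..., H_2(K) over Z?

H_0 ≅ Z,  H_1 ≅ Z^4,  H_2 = 0.

Order the vertices as 1 < 2 < 3 < 4 < 5 < 6 < 7 < 8. Listing each simplex with vertices in this order, K has dimension 2 with simplices:

  0-simplices (8): [1], [2], [3], [4], [5], [6], [7], [8]
  1-simplices (15): [1,2], [1,3], [1,4], [1,8], [2,4], [2,5], [2,6], [2,7], [3,5], [3,6], [3,7], [4,6], [4,7], [4,8], [5,8]
  2-simplices (4): [1,2,4], [1,4,8], [2,4,6], [2,4,7]

Hence C_0 ≅ Z^8, C_1 ≅ Z^15, C_2 ≅ Z^4.

Boundary ∂_1: C_1 → C_0 sends each edge [p,q] (with p < q) to q − p. For instance
  ∂[4,7] = [7] − [4].
As a 8×15 matrix over Z this has rank 7, with invariant factors (1,1,1,1,1,1,1).

The boundary map ∂_2: C_2 → C_1 sends each 2-simplex [p,q,r] to [q,r] − [p,r] + [p,q]. For instance
  ∂[2,4,6] = [4,6] − [2,6] + [2,4],
  ∂[1,4,8] = [4,8] − [1,8] + [1,4].
The resulting 15×4 matrix has rank 4, and its Smith normal form has invariant factors (1,1,1,1).

Computing H_k = (kernel of ∂_k) / (image of ∂_{k+1}):

  H_0: rank C_0 − rank ∂_1 = 8 − 7 = 1, and the invariant factors of ∂_1 are all 1, so H_0 = Z.
  H_1: rank ker ∂_1 − rank ∂_2 = (15 − 7) − 4 = 4, and the invariant factors of ∂_2 are all 1, so H_1 = Z^4.
  H_2: rank ker ∂_2 − rank ∂_3 = (4 − 4) − 0 = 0, and there is no ∂_3, so H_2 = 0.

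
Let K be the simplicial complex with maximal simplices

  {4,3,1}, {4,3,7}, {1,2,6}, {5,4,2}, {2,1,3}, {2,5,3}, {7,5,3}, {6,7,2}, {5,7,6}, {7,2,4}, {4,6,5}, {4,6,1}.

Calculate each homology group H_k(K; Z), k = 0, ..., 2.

Fix the vertex order 1 < 2 < 3 < 4 < 5 < 6 < 7 and write every simplex with vertices in increasing order. Then dim K = 2 and the simplices of K are:

  0-simplices (7): [1], [2], [3], [4], [5], [6], [7]
  1-simplices (18): [1,2], [1,3], [1,4], [1,6], [2,3], [2,4], [2,5], [2,6], [2,7], [3,4], [3,5], [3,7], [4,5], [4,6], [4,7], [5,6], [5,7], [6,7]
  2-simplices (12): [1,2,3], [1,2,6], [1,3,4], [1,4,6], [2,3,5], [2,4,5], [2,4,7], [2,6,7], [3,4,7], [3,5,7], [4,5,6], [5,6,7]

giving chain groups C_0 ≅ Z^7, C_1 ≅ Z^18, C_2 ≅ Z^12.

∂_1: C_1 → C_0 is given by ∂[p,q] = [q] − [p].
The resulting 7×18 matrix has rank 6, and its Smith normal form has invariant factors (1,1,1,1,1,1).

∂_2: C_2 → C_1 sends each 2-simplex [p,q,r] to [q,r] − [p,r] + [p,q]. For instance
  ∂[2,4,5] = [4,5] − [2,5] + [2,4],
  ∂[1,2,6] = [2,6] − [1,6] + [1,2].
This gives a 18×12 integer matrix of rank 12; reducing to Smith normal form yields diagonal entries (1,1,1,1,1,1,1,1,1,1,1,2).

Now H_k = ker ∂_k / im ∂_{k+1}, so:

  H_0: rank C_0 − rank ∂_1 = 7 − 6 = 1, and the invariant factors of ∂_1 are all 1, so H_0 ≅ Z.
  H_1: rank ker ∂_1 − rank ∂_2 = (18 − 6) − 12 = 0, and ∂_2 has invariant factor 2 > 1, so H_1 ≅ Z/2.
  H_2: rank ker ∂_2 − rank ∂_3 = (12 − 12) − 0 = 0, and there is no ∂_3, so H_2 ≅ 0.

As a check, the Euler characteristic is 7 − 18 + 12 = 1, which agrees with 1 − 0 + 0 = 1.

H_0 ≅ Z,  H_1 ≅ Z/2,  H_2 = 0.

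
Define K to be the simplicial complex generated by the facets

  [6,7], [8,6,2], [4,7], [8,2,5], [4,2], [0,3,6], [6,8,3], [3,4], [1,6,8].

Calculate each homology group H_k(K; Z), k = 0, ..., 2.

H_0 ≅ Z,  H_1 ≅ Z^2,  H_2 = 0.

Take the total order 0 < 1 < 2 < 3 < 4 < 5 < 6 < 7 < 8 on the vertex set. Then K (dimension 2) consists of the simplices:

  0-simplices (9): [0], [1], [2], [3], [4], [5], [6], [7], [8]
  1-simplices (15): [0,3], [0,6], [1,6], [1,8], [2,4], [2,5], [2,6], [2,8], [3,4], [3,6], [3,8], [4,7], [5,8], [6,7], [6,8]
  2-simplices (5): [0,3,6], [1,6,8], [2,5,8], [2,6,8], [3,6,8]

so the chain groups are C_0 ≅ Z^9, C_1 ≅ Z^15, C_2 ≅ Z^5.

∂_1: C_1 → C_0 maps an edge to its endpoints' difference, ∂[p,q] = q − p. For instance
  ∂[1,6] = [6] − [1].
The 9×15 boundary matrix has rank 8 and Smith normal form diag(1,1,1,1,1,1,1,1).

∂_2: C_2 → C_1 maps a triangle to the signed sum of its edges. For instance
  ∂[1,6,8] = [6,8] − [1,8] + [1,6],
  ∂[3,6,8] = [6,8] − [3,8] + [3,6].
The resulting 15×5 matrix has rank 5, and its Smith normal form has invariant factors (1,1,1,1,1).

From H_k ≅ ker(∂_k) / im(∂_{k+1}) we obtain:

  H_0: rank C_0 − rank ∂_1 = 9 − 8 = 1, and the invariant factors of ∂_1 are all 1, so H_0 ≅ Z.
  H_1: rank ker ∂_1 − rank ∂_2 = (15 − 8) − 5 = 2, and the invariant factors of ∂_2 are all 1, so H_1 ≅ Z^2.
  H_2: rank ker ∂_2 − rank ∂_3 = (5 − 5) − 0 = 0, and there is no ∂_3, so H_2 ≅ 0.

As a check, the Euler characteristic is 9 − 15 + 5 = -1, which agrees with 1 − 2 + 0 = -1.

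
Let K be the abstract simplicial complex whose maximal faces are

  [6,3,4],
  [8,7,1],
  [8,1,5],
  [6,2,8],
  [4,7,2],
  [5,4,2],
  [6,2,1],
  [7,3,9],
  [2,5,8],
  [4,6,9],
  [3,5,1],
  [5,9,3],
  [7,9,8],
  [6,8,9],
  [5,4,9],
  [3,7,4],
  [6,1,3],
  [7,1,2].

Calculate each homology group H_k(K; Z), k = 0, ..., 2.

H_0 = Z,  H_1 = Z ⊕ Z/2Z,  H_2 = 0.

Fix the vertex order 1 < 2 < 3 < 4 < 5 < 6 < 7 < 8 < 9 and write every simplex with vertices in increasing order. Then dim K = 2 and the simplices of K are:

  0-simplices (9): [1], [2], [3], [4], [5], [6], [7], [8], [9]
  1-simplices (27): (27 of them)
  2-simplices (18): [1,2,6], [1,2,7], [1,3,5], [1,3,6], [1,5,8], [1,7,8], [2,4,5], [2,4,7], [2,5,8], [2,6,8], [3,4,6], [3,4,7], [3,5,9], [3,7,9], [4,5,9], [4,6,9], [6,8,9], [7,8,9]

giving chain groups C_0 ≅ Z^9, C_1 ≅ Z^27, C_2 ≅ Z^18.

Boundary ∂_1: C_1 → C_0 is given by ∂[p,q] = [q] − [p]. For instance
  ∂[8,9] = [9] − [8].
The 9×27 boundary matrix has rank 8 and Smith normal form diag(1,1,1,1,1,1,1,1).

The boundary map ∂_2: C_2 → C_1 acts by ∂[p,q,r] = [q,r] − [p,r] + [p,q]. For instance
  ∂[7,8,9] = [8,9] − [7,9] + [7,8],
  ∂[2,6,8] = [6,8] − [2,8] + [2,6].
The resulting 27×18 matrix has rank 18, and its Smith normal form has invariant factors (1,1,1,1,1,1,1,1,1,1,1,1,1,1,1,1,1,2).

Now H_k = ker ∂_k / im ∂_{k+1}, so:

  H_0: rank C_0 − rank ∂_1 = 9 − 8 = 1, and the invariant factors of ∂_1 are all 1, so H_0 ≅ Z.
  H_1: rank ker ∂_1 − rank ∂_2 = (27 − 8) − 18 = 1, and ∂_2 has invariant factor 2 > 1, so H_1 ≅ Z ⊕ Z/2Z.
  H_2: rank ker ∂_2 − rank ∂_3 = (18 − 18) − 0 = 0, and there is no ∂_3, so H_2 ≅ 0.

As a check, the Euler characteristic is 9 − 27 + 18 = 0, which agrees with 1 − 1 + 0 = 0.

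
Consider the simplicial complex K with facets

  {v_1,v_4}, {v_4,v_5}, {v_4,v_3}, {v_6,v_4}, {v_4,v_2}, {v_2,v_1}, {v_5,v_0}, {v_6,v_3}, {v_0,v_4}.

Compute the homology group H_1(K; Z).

H_1 = Z^3.

Fix the vertex order v_0 < v_1 < v_2 < v_3 < v_4 < v_5 < v_6 and write every simplex with vertices in increasing order. Then dim K = 1 and the simplices of K are:

  0-simplices (7): [v_0], [v_1], [v_2], [v_3], [v_4], [v_5], [v_6]
  1-simplices (9): [v_0,v_4], [v_0,v_5], [v_1,v_2], [v_1,v_4], [v_2,v_4], [v_3,v_4], [v_3,v_6], [v_4,v_5], [v_4,v_6]

so the chain groups are C_0 ≅ Z^7, C_1 ≅ Z^9.

The boundary map ∂_1: C_1 → C_0 is given by ∂[p,q] = [q] − [p]. For instance
  ∂[v_0,v_4] = [v_4] − [v_0].
This gives a 7×9 integer matrix of rank 6; reducing to Smith normal form yields diagonal entries (1,1,1,1,1,1).

From H_k ≅ ker(∂_k) / im(∂_{k+1}) we obtain:

  H_1: rank ker ∂_1 − rank ∂_2 = (9 − 6) − 0 = 3, and there is no ∂_2, so H_1 ≅ Z^3.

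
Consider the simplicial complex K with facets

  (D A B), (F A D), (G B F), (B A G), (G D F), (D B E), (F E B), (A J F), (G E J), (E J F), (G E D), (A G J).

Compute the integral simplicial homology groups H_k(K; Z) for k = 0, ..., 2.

Take the total order A < B < D < E < F < G < J on the vertex set. Then K (dimension 2) consists of the simplices:

  0-simplices (7): A, B, D, E, F, G, J
  1-simplices (18): AB, AD, AF, AG, AJ, BD, BE, BF, BG, DE, DF, DG, EF, EG, EJ, FG, FJ, GJ
  2-simplices (12): ABD, ABG, ADF, AFJ, AGJ, BDE, BEF, BFG, DEG, DFG, EFJ, EGJ

so the chain groups are C_0 ≅ Z^7, C_1 ≅ Z^18, C_2 ≅ Z^12.

The boundary map ∂_1: C_1 → C_0 is given by ∂[p,q] = [q] − [p]. For instance
  ∂BF = F − B.
This gives a 7×18 integer matrix of rank 6; reducing to Smith normal form yields diagonal entries (1,1,1,1,1,1).

Boundary ∂_2: C_2 → C_1 sends each 2-simplex [p,q,r] to [q,r] − [p,r] + [p,q]. For instance
  ∂BFG = FG − BG + BF,
  ∂BEF = EF − BF + BE.
This gives a 18×12 integer matrix of rank 12; reducing to Smith normal form yields diagonal entries (1,1,1,1,1,1,1,1,1,1,1,2).

Reading off H_k = ker ∂_k / im ∂_{k+1}:

  H_0: rank C_0 − rank ∂_1 = 7 − 6 = 1, and the invariant factors of ∂_1 are all 1, so H_0 = Z.
  H_1: rank ker ∂_1 − rank ∂_2 = (18 − 6) − 12 = 0, and ∂_2 has invariant factor 2 > 1, so H_1 = Z/2Z.
  H_2: rank ker ∂_2 − rank ∂_3 = (12 − 12) − 0 = 0, and there is no ∂_3, so H_2 = 0.

H_0 = Z,  H_1 = Z/2Z,  H_2 = 0.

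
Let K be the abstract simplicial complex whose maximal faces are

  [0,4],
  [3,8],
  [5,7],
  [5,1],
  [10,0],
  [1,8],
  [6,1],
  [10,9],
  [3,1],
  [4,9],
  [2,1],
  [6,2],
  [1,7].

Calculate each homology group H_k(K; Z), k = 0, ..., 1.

H_0 ≅ Z^2,  H_1 ≅ Z^4.

Take the total order 0 < 1 < 2 < 3 < 4 < 5 < 6 < 7 < 8 < 9 < 10 on the vertex set. Then K (dimension 1) consists of the simplices:

  0-simplices (11): [0], [1], [2], [3], [4], [5], [6], [7], [8], [9], [10]
  1-simplices (13): [0,4], [0,10], [1,2], [1,3], [1,5], [1,6], [1,7], [1,8], [2,6], [3,8], [4,9], [5,7], [9,10]

giving chain groups C_0 ≅ Z^11, C_1 ≅ Z^13.

∂_1: C_1 → C_0 maps an edge to its endpoints' difference, ∂[p,q] = q − p. For instance
  ∂[1,7] = [7] − [1].
As a 11×13 matrix over Z this has rank 9, with invariant factors (1,1,1,1,1,1,1,1,1).

Computing H_k = (kernel of ∂_k) / (image of ∂_{k+1}):

  H_0: rank C_0 − rank ∂_1 = 11 − 9 = 2, and the invariant factors of ∂_1 are all 1, so H_0 = Z^2.
  H_1: rank ker ∂_1 − rank ∂_2 = (13 − 9) − 0 = 4, and there is no ∂_2, so H_1 = Z^4.

(K is a triangulation of the disjoint union of a wedge of 3 circles and the circle S^1.)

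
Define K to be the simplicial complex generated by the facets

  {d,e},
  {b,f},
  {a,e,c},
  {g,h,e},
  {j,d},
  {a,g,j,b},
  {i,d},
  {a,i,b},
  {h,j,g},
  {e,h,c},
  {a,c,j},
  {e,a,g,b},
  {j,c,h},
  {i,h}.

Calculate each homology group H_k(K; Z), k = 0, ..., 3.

Take the total order a < b < c < d < e < f < g < h < i < j on the vertex set. Then K (dimension 3) consists of the simplices:

  0-simplices (10): a, b, c, d, e, f, g, h, i, j
  1-simplices (23): ab, ac, ae, ag, ai, aj, be, bf, bg, bi, bj, ce, ch, cj, de, di, dj, eg, eh, gh, gj, hi, hj
  2-simplices (14): abe, abg, abi, abj, ace, acj, aeg, agj, beg, bgj, ceh, chj, egh, ghj
  3-simplices (2): abeg, abgj

so the chain groups are C_0 ≅ Z^10, C_1 ≅ Z^23, C_2 ≅ Z^14, C_3 ≅ Z^2.

Boundary ∂_1: C_1 → C_0 sends each edge [p,q] (with p < q) to q − p.
As a 10×23 matrix over Z this has rank 9, with invariant factors (1,1,1,1,1,1,1,1,1).

The boundary map ∂_2: C_2 → C_1 sends each 2-simplex [p,q,r] to [q,r] − [p,r] + [p,q]. For instance
  ∂ace = ce − ae + ac,
  ∂ceh = eh − ch + ce.
The resulting 23×14 matrix has rank 11, and its Smith normal form has invariant factors (1,1,1,1,1,1,1,1,1,1,1).

∂_3: C_3 → C_2 sends each 3-simplex σ to the alternating sum Σ_i (−1)^i (σ with its i-th vertex removed). For instance
  ∂abgj = bgj − agj + abj − abg,
  ∂abeg = beg − aeg + abg − abe.
As a 14×2 matrix over Z this has rank 2, with invariant factors (1,1).

Now H_k = ker ∂_k / im ∂_{k+1}, so:

  H_0: rank C_0 − rank ∂_1 = 10 − 9 = 1, and the invariant factors of ∂_1 are all 1, so H_0 ≅ Z.
  H_1: rank ker ∂_1 − rank ∂_2 = (23 − 9) − 11 = 3, and the invariant factors of ∂_2 are all 1, so H_1 ≅ Z^3.
  H_2: rank ker ∂_2 − rank ∂_3 = (14 − 11) − 2 = 1, and the invariant factors of ∂_3 are all 1, so H_2 ≅ Z.
  H_3: rank ker ∂_3 − rank ∂_4 = (2 − 2) − 0 = 0, and there is no ∂_4, so H_3 ≅ 0.

H_0 ≅ Z,  H_1 ≅ Z^3,  H_2 ≅ Z,  H_3 = 0.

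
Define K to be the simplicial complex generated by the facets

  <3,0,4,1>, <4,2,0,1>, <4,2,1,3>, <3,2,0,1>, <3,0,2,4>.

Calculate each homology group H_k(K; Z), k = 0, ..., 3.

Order the vertices as 0 < 1 < 2 < 3 < 4. Listing each simplex with vertices in this order, K has dimension 3 with simplices:

  0-simplices (5): [0], [1], [2], [3], [4]
  1-simplices (10): [0,1], [0,2], [0,3], [0,4], [1,2], [1,3], [1,4], [2,3], [2,4], [3,4]
  2-simplices (10): [0,1,2], [0,1,3], [0,1,4], [0,2,3], [0,2,4], [0,3,4], [1,2,3], [1,2,4], [1,3,4], [2,3,4]
  3-simplices (5): [0,1,2,3], [0,1,2,4], [0,1,3,4], [0,2,3,4], [1,2,3,4]

giving chain groups C_0 ≅ Z^5, C_1 ≅ Z^10, C_2 ≅ Z^10, C_3 ≅ Z^5.

The boundary map ∂_1: C_1 → C_0 is given by ∂[p,q] = [q] − [p].
The 5×10 boundary matrix has rank 4 and Smith normal form diag(1,1,1,1).

Boundary ∂_2: C_2 → C_1 maps a triangle to the signed sum of its edges. For instance
  ∂[0,1,2] = [1,2] − [0,2] + [0,1],
  ∂[0,1,3] = [1,3] − [0,3] + [0,1].
The 10×10 boundary matrix has rank 6 and Smith normal form diag(1,1,1,1,1,1).

∂_3: C_3 → C_2 sends each 3-simplex σ to the alternating sum Σ_i (−1)^i (σ with its i-th vertex removed). For instance
  ∂[1,2,3,4] = [2,3,4] − [1,3,4] + [1,2,4] − [1,2,3],
  ∂[0,1,2,3] = [1,2,3] − [0,2,3] + [0,1,3] − [0,1,2].
The resulting 10×5 matrix has rank 4, and its Smith normal form has invariant factors (1,1,1,1).

From H_k ≅ ker(∂_k) / im(∂_{k+1}) we obtain:

  H_0: rank C_0 − rank ∂_1 = 5 − 4 = 1, and the invariant factors of ∂_1 are all 1, so H_0 = Z.
  H_1: rank ker ∂_1 − rank ∂_2 = (10 − 4) − 6 = 0, and the invariant factors of ∂_2 are all 1, so H_1 = 0.
  H_2: rank ker ∂_2 − rank ∂_3 = (10 − 6) − 4 = 0, and the invariant factors of ∂_3 are all 1, so H_2 = 0.
  H_3: rank ker ∂_3 − rank ∂_4 = (5 − 4) − 0 = 1, and there is no ∂_4, so H_3 = Z.

As a check, the Euler characteristic is 5 − 10 + 10 − 5 = 0, which agrees with 1 − 0 + 0 − 1 = 0.

H_0 ≅ Z,  H_1 = 0,  H_2 = 0,  H_3 ≅ Z.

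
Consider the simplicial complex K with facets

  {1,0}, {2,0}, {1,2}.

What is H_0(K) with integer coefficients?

We work with the vertex ordering 0 < 1 < 2. The simplices of K, each written with vertices in increasing order, are:

  0-simplices (3): [0], [1], [2]
  1-simplices (3): [0,1], [0,2], [1,2]

so the chain groups are C_0 ≅ Z^3, C_1 ≅ Z^3.

The boundary map ∂_1: C_1 → C_0 is given by ∂[p,q] = [q] − [p]. For instance
  ∂[1,2] = [2] − [1].
As a 3×3 matrix over Z this has rank 2, with invariant factors (1,1).

Reading off H_k = ker ∂_k / im ∂_{k+1}:

  H_0: rank C_0 − rank ∂_1 = 3 − 2 = 1, and the invariant factors of ∂_1 are all 1, so H_0 = Z.

(K is a triangulation of the circle S^1.)

H_0 = Z.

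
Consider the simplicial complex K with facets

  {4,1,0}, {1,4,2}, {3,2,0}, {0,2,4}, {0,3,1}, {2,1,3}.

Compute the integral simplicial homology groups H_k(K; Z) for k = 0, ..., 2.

H_0 = Z,  H_1 = 0,  H_2 = Z.

Take the total order 0 < 1 < 2 < 3 < 4 on the vertex set. Then K (dimension 2) consists of the simplices:

  0-simplices (5): [0], [1], [2], [3], [4]
  1-simplices (9): [0,1], [0,2], [0,3], [0,4], [1,2], [1,3], [1,4], [2,3], [2,4]
  2-simplices (6): [0,1,3], [0,1,4], [0,2,3], [0,2,4], [1,2,3], [1,2,4]

Hence C_0 ≅ Z^5, C_1 ≅ Z^9, C_2 ≅ Z^6.

The boundary map ∂_1: C_1 → C_0 is given by ∂[p,q] = [q] − [p]. For instance
  ∂[2,3] = [3] − [2].
The 5×9 boundary matrix has rank 4 and Smith normal form diag(1,1,1,1).

Boundary ∂_2: C_2 → C_1 maps a triangle to the signed sum of its edges. For instance
  ∂[0,2,3] = [2,3] − [0,3] + [0,2],
  ∂[0,1,4] = [1,4] − [0,4] + [0,1].
The 9×6 boundary matrix has rank 5 and Smith normal form diag(1,1,1,1,1).

Now H_k = ker ∂_k / im ∂_{k+1}, so:

  H_0: rank C_0 − rank ∂_1 = 5 − 4 = 1, and the invariant factors of ∂_1 are all 1, so H_0 = Z.
  H_1: rank ker ∂_1 − rank ∂_2 = (9 − 4) − 5 = 0, and the invariant factors of ∂_2 are all 1, so H_1 = 0.
  H_2: rank ker ∂_2 − rank ∂_3 = (6 − 5) − 0 = 1, and there is no ∂_3, so H_2 = Z.

As a check, the Euler characteristic is 5 − 9 + 6 = 2, which agrees with 1 − 0 + 1 = 2.
(K is a triangulation of the 2-sphere S^2.)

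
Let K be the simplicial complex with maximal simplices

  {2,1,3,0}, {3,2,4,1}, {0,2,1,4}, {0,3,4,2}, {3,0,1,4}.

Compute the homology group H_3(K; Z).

H_3 ≅ Z.

K has 5 vertices, 10 edges, 10 triangles, 5 3-simplices.
rank ∂_3 = 4, rank ∂_4 = 0 ⇒ b_3 = 5 − 4 − 0 = 1. So H_3 ≅ Z.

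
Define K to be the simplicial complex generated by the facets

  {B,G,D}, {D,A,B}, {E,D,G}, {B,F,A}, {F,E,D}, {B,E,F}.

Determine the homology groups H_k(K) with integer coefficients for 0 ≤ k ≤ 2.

K has 6 vertices, 12 edges, 6 triangles.
rank ∂_0 = 0, rank ∂_1 = 5 ⇒ b_0 = 6 − 0 − 5 = 1; all invariant factors of ∂_1 are 1 so no torsion. So H_0 ≅ Z.
rank ∂_1 = 5, rank ∂_2 = 6 ⇒ b_1 = 12 − 5 − 6 = 1; all invariant factors of ∂_2 are 1 so no torsion. So H_1 ≅ Z.
rank ∂_2 = 6, rank ∂_3 = 0 ⇒ b_2 = 6 − 6 − 0 = 0. So H_2 ≅ 0.

H_0 ≅ Z,  H_1 ≅ Z,  H_2 = 0.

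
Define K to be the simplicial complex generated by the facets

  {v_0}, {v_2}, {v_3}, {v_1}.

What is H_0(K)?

Order the vertices as v_0 < v_1 < v_2 < v_3. Listing each simplex with vertices in this order, K has dimension 0 with simplices:

  0-simplices (4): [v_0], [v_1], [v_2], [v_3]

Hence C_0 ≅ Z^4.

Reading off H_k = ker ∂_k / im ∂_{k+1}:

  H_0: rank C_0 − rank ∂_1 = 4 − 0 = 4, and there is no ∂_1, so H_0 = Z^4.

(K is a triangulation of a set of 4 points.)

H_0 = Z^4.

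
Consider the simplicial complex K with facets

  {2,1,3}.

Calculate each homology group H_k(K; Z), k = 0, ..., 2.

K has 3 vertices, 3 edges, 1 triangle.
rank ∂_0 = 0, rank ∂_1 = 2 ⇒ b_0 = 3 − 0 − 2 = 1; all invariant factors of ∂_1 are 1 so no torsion. So H_0 = Z.
rank ∂_1 = 2, rank ∂_2 = 1 ⇒ b_1 = 3 − 2 − 1 = 0; all invariant factors of ∂_2 are 1 so no torsion. So H_1 = 0.
rank ∂_2 = 1, rank ∂_3 = 0 ⇒ b_2 = 1 − 1 − 0 = 0. So H_2 = 0.

H_0 = Z,  H_1 = 0,  H_2 = 0.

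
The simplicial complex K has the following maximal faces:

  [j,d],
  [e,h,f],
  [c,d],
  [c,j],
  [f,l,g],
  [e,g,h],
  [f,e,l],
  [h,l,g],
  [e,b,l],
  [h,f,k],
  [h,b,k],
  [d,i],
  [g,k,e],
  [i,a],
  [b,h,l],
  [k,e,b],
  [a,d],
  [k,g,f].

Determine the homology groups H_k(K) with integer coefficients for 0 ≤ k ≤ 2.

Order the vertices as a < b < c < d < e < f < g < h < i < j < k < l. Listing each simplex with vertices in this order, K has dimension 2 with simplices:

  0-simplices (12): a, b, c, d, e, f, g, h, i, j, k, l
  1-simplices (24): ad, ai, be, bh, bk, bl, cd, cj, di, dj, ef, eg, eh, ek, el, fg, fh, fk, fl, gh, gk, gl, hk, hl
  2-simplices (12): bek, bel, bhk, bhl, efh, efl, egh, egk, fgk, fgl, fhk, ghl

Hence C_0 ≅ Z^12, C_1 ≅ Z^24, C_2 ≅ Z^12.

Boundary ∂_1: C_1 → C_0 is given by ∂[p,q] = [q] − [p].
This gives a 12×24 integer matrix of rank 10; reducing to Smith normal form yields diagonal entries (1,1,1,1,1,1,1,1,1,1).

The boundary map ∂_2: C_2 → C_1 acts by ∂[p,q,r] = [q,r] − [p,r] + [p,q]. For instance
  ∂egh = gh − eh + eg,
  ∂bhk = hk − bk + bh.
The 24×12 boundary matrix has rank 12 and Smith normal form diag(1,1,1,1,1,1,1,1,1,1,1,2).

Reading off H_k = ker ∂_k / im ∂_{k+1}:

  H_0: rank C_0 − rank ∂_1 = 12 − 10 = 2, and the invariant factors of ∂_1 are all 1, so H_0 ≅ Z^2.
  H_1: rank ker ∂_1 − rank ∂_2 = (24 − 10) − 12 = 2, and ∂_2 has invariant factor 2 > 1, so H_1 ≅ Z^2 ⊕ Z/2Z.
  H_2: rank ker ∂_2 − rank ∂_3 = (12 − 12) − 0 = 0, and there is no ∂_3, so H_2 ≅ 0.

As a check, the Euler characteristic is 12 − 24 + 12 = 0, which agrees with 2 − 2 + 0 = 0.

H_0 ≅ Z^2,  H_1 ≅ Z^2 ⊕ Z/2Z,  H_2 = 0.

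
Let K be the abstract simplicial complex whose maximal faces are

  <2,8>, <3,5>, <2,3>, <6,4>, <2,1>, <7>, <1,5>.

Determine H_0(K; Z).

K has 8 vertices, 6 edges.
rank ∂_0 = 0, rank ∂_1 = 5 ⇒ b_0 = 8 − 0 − 5 = 3; all invariant factors of ∂_1 are 1 so no torsion. So H_0 = Z^3.

H_0 = Z^3.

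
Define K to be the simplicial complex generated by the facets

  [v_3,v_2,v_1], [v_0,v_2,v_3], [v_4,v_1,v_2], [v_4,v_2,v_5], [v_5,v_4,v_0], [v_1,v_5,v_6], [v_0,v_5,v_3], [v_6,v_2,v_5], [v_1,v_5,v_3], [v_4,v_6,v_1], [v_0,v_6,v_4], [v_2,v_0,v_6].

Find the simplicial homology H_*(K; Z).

K has 7 vertices, 18 edges, 12 triangles.
rank ∂_0 = 0, rank ∂_1 = 6 ⇒ b_0 = 7 − 0 − 6 = 1; all invariant factors of ∂_1 are 1 so no torsion. So H_0 ≅ Z.
rank ∂_1 = 6, rank ∂_2 = 12 ⇒ b_1 = 18 − 6 − 12 = 0; ∂_2 has invariant factor(s) [2] giving torsion. So H_1 ≅ Z/2Z.
rank ∂_2 = 12, rank ∂_3 = 0 ⇒ b_2 = 12 − 12 − 0 = 0. So H_2 ≅ 0.

H_0 ≅ Z,  H_1 ≅ Z/2Z,  H_2 = 0.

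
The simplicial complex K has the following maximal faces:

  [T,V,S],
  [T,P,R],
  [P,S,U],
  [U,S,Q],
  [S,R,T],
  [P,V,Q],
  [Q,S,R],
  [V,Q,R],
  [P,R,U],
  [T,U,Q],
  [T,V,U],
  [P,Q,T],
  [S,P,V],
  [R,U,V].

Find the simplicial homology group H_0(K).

H_0 = Z.

Take the total order P < Q < R < S < T < U < V on the vertex set. Then K (dimension 2) consists of the simplices:

  0-simplices (7): P, Q, R, S, T, U, V
  1-simplices (21): PQ, PR, PS, PT, PU, PV, QR, QS, QT, QU, QV, RS, RT, RU, RV, ST, SU, SV, TU, TV, UV
  2-simplices (14): PQT, PQV, PRT, PRU, PSU, PSV, QRS, QRV, QSU, QTU, RST, RUV, STV, TUV

Hence C_0 ≅ Z^7, C_1 ≅ Z^21, C_2 ≅ Z^14.

∂_1: C_1 → C_0 sends each edge [p,q] (with p < q) to q − p.
The resulting 7×21 matrix has rank 6, and its Smith normal form has invariant factors (1,1,1,1,1,1).

The boundary map ∂_2: C_2 → C_1 acts by ∂[p,q,r] = [q,r] − [p,r] + [p,q]. For instance
  ∂QRS = RS − QS + QR,
  ∂QTU = TU − QU + QT.
This gives a 21×14 integer matrix of rank 13; reducing to Smith normal form yields diagonal entries (1,1,1,1,1,1,1,1,1,1,1,1,1).

Reading off H_k = ker ∂_k / im ∂_{k+1}:

  H_0: rank C_0 − rank ∂_1 = 7 − 6 = 1, and the invariant factors of ∂_1 are all 1, so H_0 = Z.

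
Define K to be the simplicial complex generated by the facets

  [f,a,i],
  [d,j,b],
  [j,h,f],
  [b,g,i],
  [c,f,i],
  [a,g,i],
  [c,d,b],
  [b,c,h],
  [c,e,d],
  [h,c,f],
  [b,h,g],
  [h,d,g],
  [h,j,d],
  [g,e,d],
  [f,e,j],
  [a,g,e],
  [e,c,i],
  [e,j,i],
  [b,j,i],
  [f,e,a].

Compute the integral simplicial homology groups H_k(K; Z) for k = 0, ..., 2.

Take the total order a < b < c < d < e < f < g < h < i < j on the vertex set. Then K (dimension 2) consists of the simplices:

  0-simplices (10): a, b, c, d, e, f, g, h, i, j
  1-simplices (30): ae, af, ag, ai, bc, bd, bg, bh, bi, bj, cd, ce, cf, ch, ci, de, dg, dh, dj, ef, eg, ei, ej, fh, fi, fj, gh, gi, hj, ij
  2-simplices (20): aef, aeg, afi, agi, bcd, bch, bdj, bgh, bgi, bij, cde, cei, cfh, cfi, deg, dgh, dhj, efj, eij, fhj

giving chain groups C_0 ≅ Z^10, C_1 ≅ Z^30, C_2 ≅ Z^20.

Boundary ∂_1: C_1 → C_0 is given by ∂[p,q] = [q] − [p].
The 10×30 boundary matrix has rank 9 and Smith normal form diag(1,1,1,1,1,1,1,1,1).

Boundary ∂_2: C_2 → C_1 sends each 2-simplex [p,q,r] to [q,r] − [p,r] + [p,q]. For instance
  ∂bgh = gh − bh + bg,
  ∂aeg = eg − ag + ae.
As a 30×20 matrix over Z this has rank 20, with invariant factors (1,1,1,1,1,1,1,1,1,1,1,1,1,1,1,1,1,1,1,2).

From H_k ≅ ker(∂_k) / im(∂_{k+1}) we obtain:

  H_0: rank C_0 − rank ∂_1 = 10 − 9 = 1, and the invariant factors of ∂_1 are all 1, so H_0 ≅ Z.
  H_1: rank ker ∂_1 − rank ∂_2 = (30 − 9) − 20 = 1, and ∂_2 has invariant factor 2 > 1, so H_1 ≅ Z ⊕ Z/2.
  H_2: rank ker ∂_2 − rank ∂_3 = (20 − 20) − 0 = 0, and there is no ∂_3, so H_2 ≅ 0.

(K is a triangulation of the Klein bottle.)

H_0 ≅ Z,  H_1 ≅ Z ⊕ Z/2,  H_2 = 0.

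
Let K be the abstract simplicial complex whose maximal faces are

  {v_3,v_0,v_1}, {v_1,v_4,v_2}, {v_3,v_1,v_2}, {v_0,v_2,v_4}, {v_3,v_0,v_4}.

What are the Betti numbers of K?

Take the total order v_0 < v_1 < v_2 < v_3 < v_4 on the vertex set. Then K (dimension 2) consists of the simplices:

  0-simplices (5): [v_0], [v_1], [v_2], [v_3], [v_4]
  1-simplices (10): [v_0,v_1], [v_0,v_2], [v_0,v_3], [v_0,v_4], [v_1,v_2], [v_1,v_3], [v_1,v_4], [v_2,v_3], [v_2,v_4], [v_3,v_4]
  2-simplices (5): [v_0,v_1,v_3], [v_0,v_2,v_4], [v_0,v_3,v_4], [v_1,v_2,v_3], [v_1,v_2,v_4]

giving chain groups C_0 ≅ Z^5, C_1 ≅ Z^10, C_2 ≅ Z^5.

∂_1: C_1 → C_0 sends each edge [p,q] (with p < q) to q − p.
The 5×10 boundary matrix has rank 4 and Smith normal form diag(1,1,1,1).

∂_2: C_2 → C_1 sends each 2-simplex [p,q,r] to [q,r] − [p,r] + [p,q]. For instance
  ∂[v_1,v_2,v_3] = [v_2,v_3] − [v_1,v_3] + [v_1,v_2],
  ∂[v_0,v_3,v_4] = [v_3,v_4] − [v_0,v_4] + [v_0,v_3].
The 10×5 boundary matrix has rank 5 and Smith normal form diag(1,1,1,1,1).

Reading off H_k = ker ∂_k / im ∂_{k+1}:

  H_0: rank C_0 − rank ∂_1 = 5 − 4 = 1, and the invariant factors of ∂_1 are all 1, so H_0 = Z.
  H_1: rank ker ∂_1 − rank ∂_2 = (10 − 4) − 5 = 1, and the invariant factors of ∂_2 are all 1, so H_1 = Z.
  H_2: rank ker ∂_2 − rank ∂_3 = (5 − 5) − 0 = 0, and there is no ∂_3, so H_2 = 0.

Hence the Betti numbers are b_0 = 1, b_1 = 1, b_2 = 0.

b_0 = 1, b_1 = 1, b_2 = 0.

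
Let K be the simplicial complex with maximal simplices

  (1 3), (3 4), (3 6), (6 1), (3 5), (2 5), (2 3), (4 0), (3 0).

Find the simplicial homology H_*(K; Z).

We work with the vertex ordering 0 < 1 < 2 < 3 < 4 < 5 < 6. The simplices of K, each written with vertices in increasing order, are:

  0-simplices (7): [0], [1], [2], [3], [4], [5], [6]
  1-simplices (9): [0,3], [0,4], [1,3], [1,6], [2,3], [2,5], [3,4], [3,5], [3,6]

Hence C_0 ≅ Z^7, C_1 ≅ Z^9.

∂_1: C_1 → C_0 is given by ∂[p,q] = [q] − [p]. For instance
  ∂[3,4] = [4] − [3].
The resulting 7×9 matrix has rank 6, and its Smith normal form has invariant factors (1,1,1,1,1,1).

From H_k ≅ ker(∂_k) / im(∂_{k+1}) we obtain:

  H_0: rank C_0 − rank ∂_1 = 7 − 6 = 1, and the invariant factors of ∂_1 are all 1, so H_0 = Z.
  H_1: rank ker ∂_1 − rank ∂_2 = (9 − 6) − 0 = 3, and there is no ∂_2, so H_1 = Z^3.

As a check, the Euler characteristic is 7 − 9 = -2, which agrees with 1 − 3 = -2.

H_0 ≅ Z,  H_1 ≅ Z^3.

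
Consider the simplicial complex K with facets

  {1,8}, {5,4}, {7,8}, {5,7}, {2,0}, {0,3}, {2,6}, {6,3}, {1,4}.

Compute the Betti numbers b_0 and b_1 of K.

b_0 = 2, b_1 = 2.

Fix the vertex order 0 < 1 < 2 < 3 < 4 < 5 < 6 < 7 < 8 and write every simplex with vertices in increasing order. Then dim K = 1 and the simplices of K are:

  0-simplices (9): [0], [1], [2], [3], [4], [5], [6], [7], [8]
  1-simplices (9): [0,2], [0,3], [1,4], [1,8], [2,6], [3,6], [4,5], [5,7], [7,8]

so the chain groups are C_0 ≅ Z^9, C_1 ≅ Z^9.

The boundary map ∂_1: C_1 → C_0 is given by ∂[p,q] = [q] − [p]. For instance
  ∂[1,4] = [4] − [1].
The 9×9 boundary matrix has rank 7 and Smith normal form diag(1,1,1,1,1,1,1).

Now H_k = ker ∂_k / im ∂_{k+1}, so:

  H_0: rank C_0 − rank ∂_1 = 9 − 7 = 2, and the invariant factors of ∂_1 are all 1, so H_0 ≅ Z^2.
  H_1: rank ker ∂_1 − rank ∂_2 = (9 − 7) − 0 = 2, and there is no ∂_2, so H_1 ≅ Z^2.

As a check, the Euler characteristic is 9 − 9 = 0, which agrees with 2 − 2 = 0.

Hence the Betti numbers are b_0 = 2, b_1 = 2.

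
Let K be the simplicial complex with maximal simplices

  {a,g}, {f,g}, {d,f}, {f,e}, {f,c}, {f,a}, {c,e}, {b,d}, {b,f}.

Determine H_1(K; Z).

Fix the vertex order a < b < c < d < e < f < g and write every simplex with vertices in increasing order. Then dim K = 1 and the simplices of K are:

  0-simplices (7): a, b, c, d, e, f, g
  1-simplices (9): af, ag, bd, bf, ce, cf, df, ef, fg

so the chain groups are C_0 ≅ Z^7, C_1 ≅ Z^9.

The boundary map ∂_1: C_1 → C_0 is given by ∂[p,q] = [q] − [p].
As a 7×9 matrix over Z this has rank 6, with invariant factors (1,1,1,1,1,1).

Now H_k = ker ∂_k / im ∂_{k+1}, so:

  H_1: rank ker ∂_1 − rank ∂_2 = (9 − 6) − 0 = 3, and there is no ∂_2, so H_1 = Z^3.

H_1 ≅ Z^3.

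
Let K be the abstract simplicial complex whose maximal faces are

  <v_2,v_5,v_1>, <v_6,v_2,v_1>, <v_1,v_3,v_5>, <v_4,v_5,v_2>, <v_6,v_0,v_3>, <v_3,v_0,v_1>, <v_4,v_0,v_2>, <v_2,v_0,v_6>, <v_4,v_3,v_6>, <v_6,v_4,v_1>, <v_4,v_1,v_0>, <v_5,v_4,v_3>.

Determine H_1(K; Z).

We work with the vertex ordering v_0 < v_1 < v_2 < v_3 < v_4 < v_5 < v_6. The simplices of K, each written with vertices in increasing order, are:

  0-simplices (7): [v_0], [v_1], [v_2], [v_3], [v_4], [v_5], [v_6]
  1-simplices (18): (18 of them)
  2-simplices (12): (12 of them)

so the chain groups are C_0 ≅ Z^7, C_1 ≅ Z^18, C_2 ≅ Z^12.

Boundary ∂_1: C_1 → C_0 is given by ∂[p,q] = [q] − [p].
As a 7×18 matrix over Z this has rank 6, with invariant factors (1,1,1,1,1,1).

The boundary map ∂_2: C_2 → C_1 acts by ∂[p,q,r] = [q,r] − [p,r] + [p,q]. For instance
  ∂[v_3,v_4,v_6] = [v_4,v_6] − [v_3,v_6] + [v_3,v_4],
  ∂[v_0,v_1,v_4] = [v_1,v_4] − [v_0,v_4] + [v_0,v_1].
This gives a 18×12 integer matrix of rank 12; reducing to Smith normal form yields diagonal entries (1,1,1,1,1,1,1,1,1,1,1,2).

Computing H_k = (kernel of ∂_k) / (image of ∂_{k+1}):

  H_1: rank ker ∂_1 − rank ∂_2 = (18 − 6) − 12 = 0, and ∂_2 has invariant factor 2 > 1, so H_1 = Z/2.

H_1 = Z/2.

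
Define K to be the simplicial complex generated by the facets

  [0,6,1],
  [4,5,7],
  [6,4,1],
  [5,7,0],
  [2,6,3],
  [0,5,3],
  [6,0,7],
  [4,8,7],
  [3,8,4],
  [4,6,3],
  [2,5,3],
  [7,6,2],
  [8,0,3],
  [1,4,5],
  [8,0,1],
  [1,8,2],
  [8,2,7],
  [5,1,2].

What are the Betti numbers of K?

Order the vertices as 0 < 1 < 2 < 3 < 4 < 5 < 6 < 7 < 8. Listing each simplex with vertices in this order, K has dimension 2 with simplices:

  0-simplices (9): [0], [1], [2], [3], [4], [5], [6], [7], [8]
  1-simplices (27): (27 of them)
  2-simplices (18): [0,1,6], [0,1,8], [0,3,5], [0,3,8], [0,5,7], [0,6,7], [1,2,5], [1,2,8], [1,4,5], [1,4,6], [2,3,5], [2,3,6], [2,6,7], [2,7,8], [3,4,6], [3,4,8], [4,5,7], [4,7,8]

giving chain groups C_0 ≅ Z^9, C_1 ≅ Z^27, C_2 ≅ Z^18.

∂_1: C_1 → C_0 sends each edge [p,q] (with p < q) to q − p. For instance
  ∂[4,5] = [5] − [4].
The resulting 9×27 matrix has rank 8, and its Smith normal form has invariant factors (1,1,1,1,1,1,1,1).

Boundary ∂_2: C_2 → C_1 acts by ∂[p,q,r] = [q,r] − [p,r] + [p,q]. For instance
  ∂[1,2,8] = [2,8] − [1,8] + [1,2],
  ∂[0,1,8] = [1,8] − [0,8] + [0,1].
This gives a 27×18 integer matrix of rank 17; reducing to Smith normal form yields diagonal entries (1,1,1,1,1,1,1,1,1,1,1,1,1,1,1,1,1).

Reading off H_k = ker ∂_k / im ∂_{k+1}:

  H_0: rank C_0 − rank ∂_1 = 9 − 8 = 1, and the invariant factors of ∂_1 are all 1, so H_0 = Z.
  H_1: rank ker ∂_1 − rank ∂_2 = (27 − 8) − 17 = 2, and the invariant factors of ∂_2 are all 1, so H_1 = Z^2.
  H_2: rank ker ∂_2 − rank ∂_3 = (18 − 17) − 0 = 1, and there is no ∂_3, so H_2 = Z.

Hence the Betti numbers are b_0 = 1, b_1 = 2, b_2 = 1.

b_0 = 1, b_1 = 2, b_2 = 1.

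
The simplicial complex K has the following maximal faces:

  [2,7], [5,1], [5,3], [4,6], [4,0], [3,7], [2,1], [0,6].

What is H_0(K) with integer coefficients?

Order the vertices as 0 < 1 < 2 < 3 < 4 < 5 < 6 < 7. Listing each simplex with vertices in this order, K has dimension 1 with simplices:

  0-simplices (8): [0], [1], [2], [3], [4], [5], [6], [7]
  1-simplices (8): [0,4], [0,6], [1,2], [1,5], [2,7], [3,5], [3,7], [4,6]

giving chain groups C_0 ≅ Z^8, C_1 ≅ Z^8.

Boundary ∂_1: C_1 → C_0 is given by ∂[p,q] = [q] − [p]. For instance
  ∂[3,7] = [7] − [3].
This gives a 8×8 integer matrix of rank 6; reducing to Smith normal form yields diagonal entries (1,1,1,1,1,1).

From H_k ≅ ker(∂_k) / im(∂_{k+1}) we obtain:

  H_0: rank C_0 − rank ∂_1 = 8 − 6 = 2, and the invariant factors of ∂_1 are all 1, so H_0 = Z^2.

H_0 ≅ Z^2.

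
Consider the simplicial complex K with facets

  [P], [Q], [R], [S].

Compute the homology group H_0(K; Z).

We work with the vertex ordering P < Q < R < S. The simplices of K, each written with vertices in increasing order, are:

  0-simplices (4): P, Q, R, S

Hence C_0 ≅ Z^4.

Reading off H_k = ker ∂_k / im ∂_{k+1}:

  H_0: rank C_0 − rank ∂_1 = 4 − 0 = 4, and there is no ∂_1, so H_0 ≅ Z^4.

H_0 = Z^4.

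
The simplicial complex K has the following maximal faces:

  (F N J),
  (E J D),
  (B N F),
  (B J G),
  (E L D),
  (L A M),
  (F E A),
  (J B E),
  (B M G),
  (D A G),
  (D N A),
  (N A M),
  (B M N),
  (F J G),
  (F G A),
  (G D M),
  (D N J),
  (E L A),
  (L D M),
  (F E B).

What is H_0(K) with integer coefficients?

Fix the vertex order A < B < D < E < F < G < J < L < M < N and write every simplex with vertices in increasing order. Then dim K = 2 and the simplices of K are:

  0-simplices (10): A, B, D, E, F, G, J, L, M, N
  1-simplices (30): AD, AE, AF, AG, AL, AM, AN, BE, BF, BG, BJ, BM, BN, DE, DG, DJ, DL, DM, DN, EF, EJ, EL, FG, FJ, FN, GJ, GM, JN, LM, MN
  2-simplices (20): ADG, ADN, AEF, AEL, AFG, ALM, AMN, BEF, BEJ, BFN, BGJ, BGM, BMN, DEJ, DEL, DGM, DJN, DLM, FGJ, FJN

giving chain groups C_0 ≅ Z^10, C_1 ≅ Z^30, C_2 ≅ Z^20.

∂_1: C_1 → C_0 sends each edge [p,q] (with p < q) to q − p.
This gives a 10×30 integer matrix of rank 9; reducing to Smith normal form yields diagonal entries (1,1,1,1,1,1,1,1,1).

The boundary map ∂_2: C_2 → C_1 sends each 2-simplex [p,q,r] to [q,r] − [p,r] + [p,q]. For instance
  ∂ALM = LM − AM + AL,
  ∂AMN = MN − AN + AM.
The resulting 30×20 matrix has rank 20, and its Smith normal form has invariant factors (1,1,1,1,1,1,1,1,1,1,1,1,1,1,1,1,1,1,1,2).

Reading off H_k = ker ∂_k / im ∂_{k+1}:

  H_0: rank C_0 − rank ∂_1 = 10 − 9 = 1, and the invariant factors of ∂_1 are all 1, so H_0 = Z.

H_0 ≅ Z.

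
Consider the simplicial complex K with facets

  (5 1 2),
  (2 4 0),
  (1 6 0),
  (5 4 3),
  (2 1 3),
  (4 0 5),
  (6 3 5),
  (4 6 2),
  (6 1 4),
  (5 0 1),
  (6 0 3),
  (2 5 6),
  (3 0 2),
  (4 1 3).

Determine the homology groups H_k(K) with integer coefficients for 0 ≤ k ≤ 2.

H_0 = Z,  H_1 = Z^2,  H_2 = Z.

We work with the vertex ordering 0 < 1 < 2 < 3 < 4 < 5 < 6. The simplices of K, each written with vertices in increasing order, are:

  0-simplices (7): [0], [1], [2], [3], [4], [5], [6]
  1-simplices (21): [0,1], [0,2], [0,3], [0,4], [0,5], [0,6], [1,2], [1,3], [1,4], [1,5], [1,6], [2,3], [2,4], [2,5], [2,6], [3,4], [3,5], [3,6], [4,5], [4,6], [5,6]
  2-simplices (14): [0,1,5], [0,1,6], [0,2,3], [0,2,4], [0,3,6], [0,4,5], [1,2,3], [1,2,5], [1,3,4], [1,4,6], [2,4,6], [2,5,6], [3,4,5], [3,5,6]

so the chain groups are C_0 ≅ Z^7, C_1 ≅ Z^21, C_2 ≅ Z^14.

Boundary ∂_1: C_1 → C_0 sends each edge [p,q] (with p < q) to q − p. For instance
  ∂[0,5] = [5] − [0].
The 7×21 boundary matrix has rank 6 and Smith normal form diag(1,1,1,1,1,1).

The boundary map ∂_2: C_2 → C_1 acts by ∂[p,q,r] = [q,r] − [p,r] + [p,q]. For instance
  ∂[0,2,3] = [2,3] − [0,3] + [0,2],
  ∂[1,3,4] = [3,4] − [1,4] + [1,3].
The 21×14 boundary matrix has rank 13 and Smith normal form diag(1,1,1,1,1,1,1,1,1,1,1,1,1).

From H_k ≅ ker(∂_k) / im(∂_{k+1}) we obtain:

  H_0: rank C_0 − rank ∂_1 = 7 − 6 = 1, and the invariant factors of ∂_1 are all 1, so H_0 = Z.
  H_1: rank ker ∂_1 − rank ∂_2 = (21 − 6) − 13 = 2, and the invariant factors of ∂_2 are all 1, so H_1 = Z^2.
  H_2: rank ker ∂_2 − rank ∂_3 = (14 − 13) − 0 = 1, and there is no ∂_3, so H_2 = Z.

As a check, the Euler characteristic is 7 − 21 + 14 = 0, which agrees with 1 − 2 + 1 = 0.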